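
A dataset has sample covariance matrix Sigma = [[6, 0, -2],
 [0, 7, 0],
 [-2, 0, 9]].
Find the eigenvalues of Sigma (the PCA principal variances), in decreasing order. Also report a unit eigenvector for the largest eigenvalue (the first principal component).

Step 1 — characteristic polynomial p(λ) = det(λI - Sigma) = λ³ - tr·λ² + c_1·λ - det, where tr = trace, c_1 = sum of the principal 2×2 minors, det = det(Sigma):
  tr = 6 + 7 + 9 = 22,
  c_1 = (6·7 - (0)²) + (6·9 - (-2)²) + (7·9 - (0)²) = 42 + 50 + 63 = 155,
  det = 6·(7·9 - (0)²) - (0)·((0)·9 - (0)·(-2)) + (-2)·((0)·(0) - 7·(-2)) = 6·(63) - (0)·(0) + (-2)·(14) = 350.
  So p(λ) = λ³ - 22λ² + 155λ - 350.
Step 2 — look for an integer root (rational root theorem: any rational root is an integer divisor of 350). Testing λ = 5:
  p(5) = 125 - 550 + 775 - 350 = 0  ✓
  Dividing out (λ - 5): p(λ) = (λ - 5)(λ² - 17λ + 70).
Step 3 — remaining eigenvalues from the quadratic λ² - 17λ + 70 = 0:
  Δ = 17² - 4·70 = 289 - 280 = 9,  λ = (17 ± √9)/2 = (17 ± 3)/2 = 10 or 7.
  Sorted: λ_1 = 10,  λ_2 = 7,  λ_3 = 5  (check: sum = 22 = tr ✓).

Step 4 — unit eigenvector for λ_1 = 10: v spans the null space of (Sigma - λ_1 I), whose rows are
  r_1 = (-4, 0, -2),  r_2 = (0, -3, 0),  r_3 = (-2, 0, -1).
  v is orthogonal to every row, so take v ∝ r_1 × r_2 = ((0)·(0) - (-2)·(-3), (-2)·(0) - (-4)·(0), (-4)·(-3) - (0)·(0)) = (-6, 0, 12).
  Rescale (divide by 6; multiply by -1 so the first nonzero entry is positive): u = (1, 0, -2).
  ||u|| = √((1)² + (0)² + (-2)²) = √(5) ≈ 2.2361,  v_1 = u/||u|| ≈ (0.4472, 0, -0.8944) (||v_1|| = 1).

λ_1 = 10,  λ_2 = 7,  λ_3 = 5;  v_1 ≈ (0.4472, 0, -0.8944)


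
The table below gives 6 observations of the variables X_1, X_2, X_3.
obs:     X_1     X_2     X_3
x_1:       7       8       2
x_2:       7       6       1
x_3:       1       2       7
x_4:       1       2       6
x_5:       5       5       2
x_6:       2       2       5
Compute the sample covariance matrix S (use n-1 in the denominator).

Step 1 — column means:
  mean(X_1) = (7 + 7 + 1 + 1 + 5 + 2) / 6 = 23/6 = 3.8333
  mean(X_2) = (8 + 6 + 2 + 2 + 5 + 2) / 6 = 25/6 = 4.1667
  mean(X_3) = (2 + 1 + 7 + 6 + 2 + 5) / 6 = 23/6 = 3.8333

Step 2 — sample covariance S[i,j] = (1/(n-1)) · Σ_k (x_{k,i} - mean_i) · (x_{k,j} - mean_j), with n-1 = 5.
  S[X_1,X_1] = ((3.1667)·(3.1667) + (3.1667)·(3.1667) + (-2.8333)·(-2.8333) + (-2.8333)·(-2.8333) + (1.1667)·(1.1667) + (-1.8333)·(-1.8333)) / 5 = 40.8333/5 = 8.1667
  S[X_1,X_2] = ((3.1667)·(3.8333) + (3.1667)·(1.8333) + (-2.8333)·(-2.1667) + (-2.8333)·(-2.1667) + (1.1667)·(0.8333) + (-1.8333)·(-2.1667)) / 5 = 35.1667/5 = 7.0333
  S[X_1,X_3] = ((3.1667)·(-1.8333) + (3.1667)·(-2.8333) + (-2.8333)·(3.1667) + (-2.8333)·(2.1667) + (1.1667)·(-1.8333) + (-1.8333)·(1.1667)) / 5 = -34.1667/5 = -6.8333
  S[X_2,X_2] = ((3.8333)·(3.8333) + (1.8333)·(1.8333) + (-2.1667)·(-2.1667) + (-2.1667)·(-2.1667) + (0.8333)·(0.8333) + (-2.1667)·(-2.1667)) / 5 = 32.8333/5 = 6.5667
  S[X_2,X_3] = ((3.8333)·(-1.8333) + (1.8333)·(-2.8333) + (-2.1667)·(3.1667) + (-2.1667)·(2.1667) + (0.8333)·(-1.8333) + (-2.1667)·(1.1667)) / 5 = -27.8333/5 = -5.5667
  S[X_3,X_3] = ((-1.8333)·(-1.8333) + (-2.8333)·(-2.8333) + (3.1667)·(3.1667) + (2.1667)·(2.1667) + (-1.8333)·(-1.8333) + (1.1667)·(1.1667)) / 5 = 30.8333/5 = 6.1667

S is symmetric (S[j,i] = S[i,j]). Assembling:

S = [[8.1667, 7.0333, -6.8333],
 [7.0333, 6.5667, -5.5667],
 [-6.8333, -5.5667, 6.1667]]


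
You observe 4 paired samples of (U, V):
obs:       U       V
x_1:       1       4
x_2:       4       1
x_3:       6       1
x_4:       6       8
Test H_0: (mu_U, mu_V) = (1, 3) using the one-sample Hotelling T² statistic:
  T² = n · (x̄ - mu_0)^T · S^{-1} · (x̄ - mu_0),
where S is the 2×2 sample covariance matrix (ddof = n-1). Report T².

Step 1 — sample mean vector:
  mean(U) = (1 + 4 + 6 + 6) / 4 = 17/4 = 4.25
  mean(V) = (4 + 1 + 1 + 8) / 4 = 14/4 = 3.5
  x̄ = (4.25, 3.5),  deviation x̄ - mu_0 = (4.25, 3.5) - (1, 3) = (3.25, 0.5).

Step 2 — sample covariance matrix, S[i,j] = (1/(n-1)) · Σ_k (x_{k,i} - mean_i) · (x_{k,j} - mean_j), divisor n-1 = 3:
  S[U,U] = ((-3.25)·(-3.25) + (-0.25)·(-0.25) + (1.75)·(1.75) + (1.75)·(1.75)) / 3 = 16.75/3 = 5.5833
  S[U,V] = ((-3.25)·(0.5) + (-0.25)·(-2.5) + (1.75)·(-2.5) + (1.75)·(4.5)) / 3 = 2.5/3 = 0.8333
  S[V,V] = ((0.5)·(0.5) + (-2.5)·(-2.5) + (-2.5)·(-2.5) + (4.5)·(4.5)) / 3 = 33/3 = 11
  S = [[5.5833, 0.8333],
 [0.8333, 11]].

Step 3 — invert S. det(S) = 5.5833·11 - (0.8333)² = 60.7222.
  S^{-1} = (1/det) · [[d, -b], [-b, a]] = [[0.1812, -0.0137],
 [-0.0137, 0.0919]].

Step 4 — quadratic form (x̄ - mu_0)^T · S^{-1} · (x̄ - mu_0):
  S^{-1} · (x̄ - mu_0) = (0.5819, 0.0014),
  (x̄ - mu_0)^T · [...] = (3.25)·(0.5819) + (0.5)·(0.0014) = 1.8918.

Step 5 — scale by n: T² = 4 · 1.8918 = 7.5672.

T² ≈ 7.5672


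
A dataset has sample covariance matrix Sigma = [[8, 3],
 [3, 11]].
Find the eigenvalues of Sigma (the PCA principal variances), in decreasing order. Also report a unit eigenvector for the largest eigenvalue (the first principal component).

Step 1 — characteristic polynomial of 2×2 Sigma:
  det(Sigma - λI) = λ² - trace · λ + det = 0.
  trace = 8 + 11 = 19, det = 8·11 - (3)² = 79.
Step 2 — discriminant:
  Δ = trace² - 4·det = 361 - 316 = 45.
Step 3 — eigenvalues:
  λ = (trace ± √Δ)/2 = (19 ± 6.7082)/2,
  λ_1 = 12.8541,  λ_2 = 6.1459.

Step 4 — unit eigenvector for λ_1: solve (Sigma - λ_1 I)v = 0. First row:
  (8 - 12.8541)·v_x + (3)·v_y = 0, i.e. (-4.8541)·v_x + (3)·v_y = 0,
  so v ∝ (b, λ_1 - a) = (3, 4.8541) = u.
  ||u|| = √((3)² + (4.8541)²) = √(32.5623) ≈ 5.7063,
  v_1 = u/||u|| ≈ (0.5257, 0.8507) (||v_1|| = 1).

λ_1 = 12.8541,  λ_2 = 6.1459;  v_1 ≈ (0.5257, 0.8507)


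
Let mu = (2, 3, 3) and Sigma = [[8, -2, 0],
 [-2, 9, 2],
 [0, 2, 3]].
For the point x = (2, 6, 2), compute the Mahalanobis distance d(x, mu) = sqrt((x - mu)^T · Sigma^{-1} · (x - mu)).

Step 1 — centre the observation: (x - mu) = (0, 3, -1).

Step 2 — invert Sigma (cofactor / det for 3×3, or solve directly):
  Sigma^{-1} = [[0.1337, 0.0349, -0.0233],
 [0.0349, 0.1395, -0.093],
 [-0.0233, -0.093, 0.3953]].

Step 3 — form the quadratic (x - mu)^T · Sigma^{-1} · (x - mu):
  Sigma^{-1} · (x - mu) = (0.1279, 0.5116, -0.6744).
  (x - mu)^T · [Sigma^{-1} · (x - mu)] = (0)·(0.1279) + (3)·(0.5116) + (-1)·(-0.6744) = 2.2093.

Step 4 — take square root: d = √(2.2093) ≈ 1.4864.

d(x, mu) = √(2.2093) ≈ 1.4864


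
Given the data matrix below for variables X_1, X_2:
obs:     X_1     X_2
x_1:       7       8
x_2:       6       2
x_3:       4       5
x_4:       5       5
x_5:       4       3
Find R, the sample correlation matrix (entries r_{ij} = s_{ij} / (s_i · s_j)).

Step 1 — column means:
  mean(X_1) = (7 + 6 + 4 + 5 + 4) / 5 = 26/5 = 5.2
  mean(X_2) = (8 + 2 + 5 + 5 + 3) / 5 = 23/5 = 4.6

Step 2 — sample variances and covariances s[i,j] = (1/(n-1)) · Σ_k (x_{k,i} - mean_i) · (x_{k,j} - mean_j), with n-1 = 4:
  s[X_1,X_1] = ((1.8)·(1.8) + (0.8)·(0.8) + (-1.2)·(-1.2) + (-0.2)·(-0.2) + (-1.2)·(-1.2)) / 4 = 6.8/4 = 1.7
  s[X_1,X_2] = ((1.8)·(3.4) + (0.8)·(-2.6) + (-1.2)·(0.4) + (-0.2)·(0.4) + (-1.2)·(-1.6)) / 4 = 5.4/4 = 1.35
  s[X_2,X_2] = ((3.4)·(3.4) + (-2.6)·(-2.6) + (0.4)·(0.4) + (0.4)·(0.4) + (-1.6)·(-1.6)) / 4 = 21.2/4 = 5.3
  Sample standard deviations s_i = √(s[i,i]):
  s(X_1) = √(1.7) = 1.3038
  s(X_2) = √(5.3) = 2.3022

Step 3 — r_{ij} = s_{ij} / (s_i · s_j):
  r[X_1,X_1] = 1 (diagonal).
  r[X_1,X_2] = 1.35 / (1.3038 · 2.3022) = 1.35 / 3.0017 = 0.4498
  r[X_2,X_2] = 1 (diagonal).

R is symmetric with unit diagonal. Assembling:

R = [[1, 0.4498],
 [0.4498, 1]]


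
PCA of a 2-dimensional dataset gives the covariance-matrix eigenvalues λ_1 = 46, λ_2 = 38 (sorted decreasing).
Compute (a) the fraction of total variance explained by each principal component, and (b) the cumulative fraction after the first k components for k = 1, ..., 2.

Step 1 — total variance = trace(Sigma) = Σ λ_i = 46 + 38 = 84.

Step 2 — fraction explained by component i = λ_i / Σ λ:
  PC1: 46/84 = 0.5476
  PC2: 38/84 = 0.4524

Step 3 — cumulative fraction after k components = (λ_1 + ... + λ_k) / Σ λ:
  k = 1: 46/84 = 0.5476
  k = 2: (46 + 38)/84 = 84/84 = 1

Summary (fraction, with percent):

explained: PC1 0.5476 (54.76%), PC2 0.4524 (45.24%);  cumulative: 0.5476, 1


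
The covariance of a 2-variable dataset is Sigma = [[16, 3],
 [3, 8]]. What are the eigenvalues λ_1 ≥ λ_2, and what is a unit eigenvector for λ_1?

Step 1 — characteristic polynomial of 2×2 Sigma:
  det(Sigma - λI) = λ² - trace · λ + det = 0.
  trace = 16 + 8 = 24, det = 16·8 - (3)² = 119.
Step 2 — discriminant:
  Δ = trace² - 4·det = 576 - 476 = 100.
Step 3 — eigenvalues:
  λ = (trace ± √Δ)/2 = (24 ± 10)/2,
  λ_1 = 17,  λ_2 = 7.

Step 4 — unit eigenvector for λ_1: solve (Sigma - λ_1 I)v = 0. First row:
  (16 - 17)·v_x + (3)·v_y = 0, i.e. (-1)·v_x + (3)·v_y = 0,
  so v ∝ (b, λ_1 - a) = (3, 1) = u.
  ||u|| = √((3)² + (1)²) = √(10) ≈ 3.1623,
  v_1 = u/||u|| ≈ (0.9487, 0.3162) (||v_1|| = 1).

λ_1 = 17,  λ_2 = 7;  v_1 ≈ (0.9487, 0.3162)


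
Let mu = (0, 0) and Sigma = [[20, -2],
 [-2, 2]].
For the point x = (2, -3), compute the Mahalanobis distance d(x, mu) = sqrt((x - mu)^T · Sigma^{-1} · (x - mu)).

Step 1 — centre the observation: (x - mu) = (2, -3).

Step 2 — invert Sigma. det(Sigma) = 20·2 - (-2)² = 36.
  Sigma^{-1} = (1/det) · [[d, -b], [-b, a]] = [[0.0556, 0.0556],
 [0.0556, 0.5556]].

Step 3 — form the quadratic (x - mu)^T · Sigma^{-1} · (x - mu):
  Sigma^{-1} · (x - mu) = (-0.0556, -1.5556).
  (x - mu)^T · [Sigma^{-1} · (x - mu)] = (2)·(-0.0556) + (-3)·(-1.5556) = 4.5556.

Step 4 — take square root: d = √(4.5556) ≈ 2.1344.

d(x, mu) = √(4.5556) ≈ 2.1344


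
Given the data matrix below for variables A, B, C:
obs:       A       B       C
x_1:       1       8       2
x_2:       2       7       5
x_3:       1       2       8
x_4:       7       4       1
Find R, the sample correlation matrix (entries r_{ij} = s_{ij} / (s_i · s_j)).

Step 1 — column means:
  mean(A) = (1 + 2 + 1 + 7) / 4 = 11/4 = 2.75
  mean(B) = (8 + 7 + 2 + 4) / 4 = 21/4 = 5.25
  mean(C) = (2 + 5 + 8 + 1) / 4 = 16/4 = 4

Step 2 — sample variances and covariances s[i,j] = (1/(n-1)) · Σ_k (x_{k,i} - mean_i) · (x_{k,j} - mean_j), with n-1 = 3:
  s[A,A] = ((-1.75)·(-1.75) + (-0.75)·(-0.75) + (-1.75)·(-1.75) + (4.25)·(4.25)) / 3 = 24.75/3 = 8.25
  s[A,B] = ((-1.75)·(2.75) + (-0.75)·(1.75) + (-1.75)·(-3.25) + (4.25)·(-1.25)) / 3 = -5.75/3 = -1.9167
  s[A,C] = ((-1.75)·(-2) + (-0.75)·(1) + (-1.75)·(4) + (4.25)·(-3)) / 3 = -17/3 = -5.6667
  s[B,B] = ((2.75)·(2.75) + (1.75)·(1.75) + (-3.25)·(-3.25) + (-1.25)·(-1.25)) / 3 = 22.75/3 = 7.5833
  s[B,C] = ((2.75)·(-2) + (1.75)·(1) + (-3.25)·(4) + (-1.25)·(-3)) / 3 = -13/3 = -4.3333
  s[C,C] = ((-2)·(-2) + (1)·(1) + (4)·(4) + (-3)·(-3)) / 3 = 30/3 = 10
  Sample standard deviations s_i = √(s[i,i]):
  s(A) = √(8.25) = 2.8723
  s(B) = √(7.5833) = 2.7538
  s(C) = √(10) = 3.1623

Step 3 — r_{ij} = s_{ij} / (s_i · s_j):
  r[A,A] = 1 (diagonal).
  r[A,B] = -1.9167 / (2.8723 · 2.7538) = -1.9167 / 7.9096 = -0.2423
  r[A,C] = -5.6667 / (2.8723 · 3.1623) = -5.6667 / 9.083 = -0.6239
  r[B,B] = 1 (diagonal).
  r[B,C] = -4.3333 / (2.7538 · 3.1623) = -4.3333 / 8.7082 = -0.4976
  r[C,C] = 1 (diagonal).

R is symmetric with unit diagonal. Assembling:

R = [[1, -0.2423, -0.6239],
 [-0.2423, 1, -0.4976],
 [-0.6239, -0.4976, 1]]


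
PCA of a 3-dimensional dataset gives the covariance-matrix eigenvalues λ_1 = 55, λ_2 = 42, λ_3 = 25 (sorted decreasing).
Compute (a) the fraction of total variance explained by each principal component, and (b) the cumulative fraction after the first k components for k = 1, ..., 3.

Step 1 — total variance = trace(Sigma) = Σ λ_i = 55 + 42 + 25 = 122.

Step 2 — fraction explained by component i = λ_i / Σ λ:
  PC1: 55/122 = 0.4508
  PC2: 42/122 = 0.3443
  PC3: 25/122 = 0.2049

Step 3 — cumulative fraction after k components = (λ_1 + ... + λ_k) / Σ λ:
  k = 1: 55/122 = 0.4508
  k = 2: (55 + 42)/122 = 97/122 = 0.7951
  k = 3: (55 + 42 + 25)/122 = 122/122 = 1

Summary (fraction, with percent):

explained: PC1 0.4508 (45.08%), PC2 0.3443 (34.43%), PC3 0.2049 (20.49%);  cumulative: 0.4508, 0.7951, 1


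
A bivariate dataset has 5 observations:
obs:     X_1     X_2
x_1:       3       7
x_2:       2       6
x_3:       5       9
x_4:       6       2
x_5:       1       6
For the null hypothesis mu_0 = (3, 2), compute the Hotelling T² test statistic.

Step 1 — sample mean vector:
  mean(X_1) = (3 + 2 + 5 + 6 + 1) / 5 = 17/5 = 3.4
  mean(X_2) = (7 + 6 + 9 + 2 + 6) / 5 = 30/5 = 6
  x̄ = (3.4, 6),  deviation x̄ - mu_0 = (3.4, 6) - (3, 2) = (0.4, 4).

Step 2 — sample covariance matrix, S[i,j] = (1/(n-1)) · Σ_k (x_{k,i} - mean_i) · (x_{k,j} - mean_j), divisor n-1 = 4:
  S[X_1,X_1] = ((-0.4)·(-0.4) + (-1.4)·(-1.4) + (1.6)·(1.6) + (2.6)·(2.6) + (-2.4)·(-2.4)) / 4 = 17.2/4 = 4.3
  S[X_1,X_2] = ((-0.4)·(1) + (-1.4)·(0) + (1.6)·(3) + (2.6)·(-4) + (-2.4)·(0)) / 4 = -6/4 = -1.5
  S[X_2,X_2] = ((1)·(1) + (0)·(0) + (3)·(3) + (-4)·(-4) + (0)·(0)) / 4 = 26/4 = 6.5
  S = [[4.3, -1.5],
 [-1.5, 6.5]].

Step 3 — invert S. det(S) = 4.3·6.5 - (-1.5)² = 25.7.
  S^{-1} = (1/det) · [[d, -b], [-b, a]] = [[0.2529, 0.0584],
 [0.0584, 0.1673]].

Step 4 — quadratic form (x̄ - mu_0)^T · S^{-1} · (x̄ - mu_0):
  S^{-1} · (x̄ - mu_0) = (0.3346, 0.6926),
  (x̄ - mu_0)^T · [...] = (0.4)·(0.3346) + (4)·(0.6926) = 2.9043.

Step 5 — scale by n: T² = 5 · 2.9043 = 14.5214.

T² ≈ 14.5214


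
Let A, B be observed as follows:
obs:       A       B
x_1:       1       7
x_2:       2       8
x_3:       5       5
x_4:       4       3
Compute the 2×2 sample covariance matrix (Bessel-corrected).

Step 1 — column means:
  mean(A) = (1 + 2 + 5 + 4) / 4 = 12/4 = 3
  mean(B) = (7 + 8 + 5 + 3) / 4 = 23/4 = 5.75

Step 2 — sample covariance S[i,j] = (1/(n-1)) · Σ_k (x_{k,i} - mean_i) · (x_{k,j} - mean_j), with n-1 = 3.
  S[A,A] = ((-2)·(-2) + (-1)·(-1) + (2)·(2) + (1)·(1)) / 3 = 10/3 = 3.3333
  S[A,B] = ((-2)·(1.25) + (-1)·(2.25) + (2)·(-0.75) + (1)·(-2.75)) / 3 = -9/3 = -3
  S[B,B] = ((1.25)·(1.25) + (2.25)·(2.25) + (-0.75)·(-0.75) + (-2.75)·(-2.75)) / 3 = 14.75/3 = 4.9167

S is symmetric (S[j,i] = S[i,j]). Assembling:

S = [[3.3333, -3],
 [-3, 4.9167]]


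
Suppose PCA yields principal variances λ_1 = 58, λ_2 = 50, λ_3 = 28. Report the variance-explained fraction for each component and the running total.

Step 1 — total variance = trace(Sigma) = Σ λ_i = 58 + 50 + 28 = 136.

Step 2 — fraction explained by component i = λ_i / Σ λ:
  PC1: 58/136 = 0.4265
  PC2: 50/136 = 0.3676
  PC3: 28/136 = 0.2059

Step 3 — cumulative fraction after k components = (λ_1 + ... + λ_k) / Σ λ:
  k = 1: 58/136 = 0.4265
  k = 2: (58 + 50)/136 = 108/136 = 0.7941
  k = 3: (58 + 50 + 28)/136 = 136/136 = 1

Summary (fraction, with percent):

explained: PC1 0.4265 (42.65%), PC2 0.3676 (36.76%), PC3 0.2059 (20.59%);  cumulative: 0.4265, 0.7941, 1


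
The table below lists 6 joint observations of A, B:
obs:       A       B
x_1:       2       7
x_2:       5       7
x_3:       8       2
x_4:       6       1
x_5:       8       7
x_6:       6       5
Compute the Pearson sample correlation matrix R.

Step 1 — column means:
  mean(A) = (2 + 5 + 8 + 6 + 8 + 6) / 6 = 35/6 = 5.8333
  mean(B) = (7 + 7 + 2 + 1 + 7 + 5) / 6 = 29/6 = 4.8333

Step 2 — sample variances and covariances s[i,j] = (1/(n-1)) · Σ_k (x_{k,i} - mean_i) · (x_{k,j} - mean_j), with n-1 = 5:
  s[A,A] = ((-3.8333)·(-3.8333) + (-0.8333)·(-0.8333) + (2.1667)·(2.1667) + (0.1667)·(0.1667) + (2.1667)·(2.1667) + (0.1667)·(0.1667)) / 5 = 24.8333/5 = 4.9667
  s[A,B] = ((-3.8333)·(2.1667) + (-0.8333)·(2.1667) + (2.1667)·(-2.8333) + (0.1667)·(-3.8333) + (2.1667)·(2.1667) + (0.1667)·(0.1667)) / 5 = -12.1667/5 = -2.4333
  s[B,B] = ((2.1667)·(2.1667) + (2.1667)·(2.1667) + (-2.8333)·(-2.8333) + (-3.8333)·(-3.8333) + (2.1667)·(2.1667) + (0.1667)·(0.1667)) / 5 = 36.8333/5 = 7.3667
  Sample standard deviations s_i = √(s[i,i]):
  s(A) = √(4.9667) = 2.2286
  s(B) = √(7.3667) = 2.7142

Step 3 — r_{ij} = s_{ij} / (s_i · s_j):
  r[A,A] = 1 (diagonal).
  r[A,B] = -2.4333 / (2.2286 · 2.7142) = -2.4333 / 6.0488 = -0.4023
  r[B,B] = 1 (diagonal).

R is symmetric with unit diagonal. Assembling:

R = [[1, -0.4023],
 [-0.4023, 1]]


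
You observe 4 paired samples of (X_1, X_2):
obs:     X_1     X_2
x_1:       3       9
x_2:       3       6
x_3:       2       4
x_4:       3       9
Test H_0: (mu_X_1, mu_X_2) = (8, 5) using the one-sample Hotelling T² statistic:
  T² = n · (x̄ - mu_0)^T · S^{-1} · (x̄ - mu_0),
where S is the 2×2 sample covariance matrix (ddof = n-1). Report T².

Step 1 — sample mean vector:
  mean(X_1) = (3 + 3 + 2 + 3) / 4 = 11/4 = 2.75
  mean(X_2) = (9 + 6 + 4 + 9) / 4 = 28/4 = 7
  x̄ = (2.75, 7),  deviation x̄ - mu_0 = (2.75, 7) - (8, 5) = (-5.25, 2).

Step 2 — sample covariance matrix, S[i,j] = (1/(n-1)) · Σ_k (x_{k,i} - mean_i) · (x_{k,j} - mean_j), divisor n-1 = 3:
  S[X_1,X_1] = ((0.25)·(0.25) + (0.25)·(0.25) + (-0.75)·(-0.75) + (0.25)·(0.25)) / 3 = 0.75/3 = 0.25
  S[X_1,X_2] = ((0.25)·(2) + (0.25)·(-1) + (-0.75)·(-3) + (0.25)·(2)) / 3 = 3/3 = 1
  S[X_2,X_2] = ((2)·(2) + (-1)·(-1) + (-3)·(-3) + (2)·(2)) / 3 = 18/3 = 6
  S = [[0.25, 1],
 [1, 6]].

Step 3 — invert S. det(S) = 0.25·6 - (1)² = 0.5.
  S^{-1} = (1/det) · [[d, -b], [-b, a]] = [[12, -2],
 [-2, 0.5]].

Step 4 — quadratic form (x̄ - mu_0)^T · S^{-1} · (x̄ - mu_0):
  S^{-1} · (x̄ - mu_0) = (-67, 11.5),
  (x̄ - mu_0)^T · [...] = (-5.25)·(-67) + (2)·(11.5) = 374.75.

Step 5 — scale by n: T² = 4 · 374.75 = 1499.

T² ≈ 1499


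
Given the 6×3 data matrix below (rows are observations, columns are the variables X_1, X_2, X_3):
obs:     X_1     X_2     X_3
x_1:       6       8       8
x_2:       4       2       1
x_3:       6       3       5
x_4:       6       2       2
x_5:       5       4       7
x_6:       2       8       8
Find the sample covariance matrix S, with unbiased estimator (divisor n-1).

Step 1 — column means:
  mean(X_1) = (6 + 4 + 6 + 6 + 5 + 2) / 6 = 29/6 = 4.8333
  mean(X_2) = (8 + 2 + 3 + 2 + 4 + 8) / 6 = 27/6 = 4.5
  mean(X_3) = (8 + 1 + 5 + 2 + 7 + 8) / 6 = 31/6 = 5.1667

Step 2 — sample covariance S[i,j] = (1/(n-1)) · Σ_k (x_{k,i} - mean_i) · (x_{k,j} - mean_j), with n-1 = 5.
  S[X_1,X_1] = ((1.1667)·(1.1667) + (-0.8333)·(-0.8333) + (1.1667)·(1.1667) + (1.1667)·(1.1667) + (0.1667)·(0.1667) + (-2.8333)·(-2.8333)) / 5 = 12.8333/5 = 2.5667
  S[X_1,X_2] = ((1.1667)·(3.5) + (-0.8333)·(-2.5) + (1.1667)·(-1.5) + (1.1667)·(-2.5) + (0.1667)·(-0.5) + (-2.8333)·(3.5)) / 5 = -8.5/5 = -1.7
  S[X_1,X_3] = ((1.1667)·(2.8333) + (-0.8333)·(-4.1667) + (1.1667)·(-0.1667) + (1.1667)·(-3.1667) + (0.1667)·(1.8333) + (-2.8333)·(2.8333)) / 5 = -4.8333/5 = -0.9667
  S[X_2,X_2] = ((3.5)·(3.5) + (-2.5)·(-2.5) + (-1.5)·(-1.5) + (-2.5)·(-2.5) + (-0.5)·(-0.5) + (3.5)·(3.5)) / 5 = 39.5/5 = 7.9
  S[X_2,X_3] = ((3.5)·(2.8333) + (-2.5)·(-4.1667) + (-1.5)·(-0.1667) + (-2.5)·(-3.1667) + (-0.5)·(1.8333) + (3.5)·(2.8333)) / 5 = 37.5/5 = 7.5
  S[X_3,X_3] = ((2.8333)·(2.8333) + (-4.1667)·(-4.1667) + (-0.1667)·(-0.1667) + (-3.1667)·(-3.1667) + (1.8333)·(1.8333) + (2.8333)·(2.8333)) / 5 = 46.8333/5 = 9.3667

S is symmetric (S[j,i] = S[i,j]). Assembling:

S = [[2.5667, -1.7, -0.9667],
 [-1.7, 7.9, 7.5],
 [-0.9667, 7.5, 9.3667]]


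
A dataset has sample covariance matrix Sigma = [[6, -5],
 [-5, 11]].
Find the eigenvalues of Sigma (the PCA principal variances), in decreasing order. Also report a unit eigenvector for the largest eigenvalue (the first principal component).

Step 1 — characteristic polynomial of 2×2 Sigma:
  det(Sigma - λI) = λ² - trace · λ + det = 0.
  trace = 6 + 11 = 17, det = 6·11 - (-5)² = 41.
Step 2 — discriminant:
  Δ = trace² - 4·det = 289 - 164 = 125.
Step 3 — eigenvalues:
  λ = (trace ± √Δ)/2 = (17 ± 11.1803)/2,
  λ_1 = 14.0902,  λ_2 = 2.9098.

Step 4 — unit eigenvector for λ_1: solve (Sigma - λ_1 I)v = 0. First row:
  (6 - 14.0902)·v_x + (-5)·v_y = 0, i.e. (-8.0902)·v_x + (-5)·v_y = 0,
  so v ∝ (b, λ_1 - a) = (-5, 8.0902); multiply by -1 so the first entry is positive: u = (5, -8.0902).
  ||u|| = √((5)² + (-8.0902)²) = √(90.4508) ≈ 9.5106,
  v_1 = u/||u|| ≈ (0.5257, -0.8507) (||v_1|| = 1).

λ_1 = 14.0902,  λ_2 = 2.9098;  v_1 ≈ (0.5257, -0.8507)


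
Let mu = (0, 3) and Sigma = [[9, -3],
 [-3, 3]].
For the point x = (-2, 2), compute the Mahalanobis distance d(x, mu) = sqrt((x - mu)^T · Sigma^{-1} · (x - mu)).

Step 1 — centre the observation: (x - mu) = (-2, -1).

Step 2 — invert Sigma. det(Sigma) = 9·3 - (-3)² = 18.
  Sigma^{-1} = (1/det) · [[d, -b], [-b, a]] = [[0.1667, 0.1667],
 [0.1667, 0.5]].

Step 3 — form the quadratic (x - mu)^T · Sigma^{-1} · (x - mu):
  Sigma^{-1} · (x - mu) = (-0.5, -0.8333).
  (x - mu)^T · [Sigma^{-1} · (x - mu)] = (-2)·(-0.5) + (-1)·(-0.8333) = 1.8333.

Step 4 — take square root: d = √(1.8333) ≈ 1.354.

d(x, mu) = √(1.8333) ≈ 1.354


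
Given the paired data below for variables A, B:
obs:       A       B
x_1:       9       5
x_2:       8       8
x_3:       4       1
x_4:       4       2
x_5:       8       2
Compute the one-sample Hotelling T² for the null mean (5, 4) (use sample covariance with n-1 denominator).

Step 1 — sample mean vector:
  mean(A) = (9 + 8 + 4 + 4 + 8) / 5 = 33/5 = 6.6
  mean(B) = (5 + 8 + 1 + 2 + 2) / 5 = 18/5 = 3.6
  x̄ = (6.6, 3.6),  deviation x̄ - mu_0 = (6.6, 3.6) - (5, 4) = (1.6, -0.4).

Step 2 — sample covariance matrix, S[i,j] = (1/(n-1)) · Σ_k (x_{k,i} - mean_i) · (x_{k,j} - mean_j), divisor n-1 = 4:
  S[A,A] = ((2.4)·(2.4) + (1.4)·(1.4) + (-2.6)·(-2.6) + (-2.6)·(-2.6) + (1.4)·(1.4)) / 4 = 23.2/4 = 5.8
  S[A,B] = ((2.4)·(1.4) + (1.4)·(4.4) + (-2.6)·(-2.6) + (-2.6)·(-1.6) + (1.4)·(-1.6)) / 4 = 18.2/4 = 4.55
  S[B,B] = ((1.4)·(1.4) + (4.4)·(4.4) + (-2.6)·(-2.6) + (-1.6)·(-1.6) + (-1.6)·(-1.6)) / 4 = 33.2/4 = 8.3
  S = [[5.8, 4.55],
 [4.55, 8.3]].

Step 3 — invert S. det(S) = 5.8·8.3 - (4.55)² = 27.4375.
  S^{-1} = (1/det) · [[d, -b], [-b, a]] = [[0.3025, -0.1658],
 [-0.1658, 0.2114]].

Step 4 — quadratic form (x̄ - mu_0)^T · S^{-1} · (x̄ - mu_0):
  S^{-1} · (x̄ - mu_0) = (0.5503, -0.3499),
  (x̄ - mu_0)^T · [...] = (1.6)·(0.5503) + (-0.4)·(-0.3499) = 1.0205.

Step 5 — scale by n: T² = 5 · 1.0205 = 5.1025.

T² ≈ 5.1025


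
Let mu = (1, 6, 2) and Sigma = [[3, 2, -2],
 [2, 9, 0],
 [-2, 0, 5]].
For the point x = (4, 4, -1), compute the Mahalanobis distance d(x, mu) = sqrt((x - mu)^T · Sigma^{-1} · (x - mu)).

Step 1 — centre the observation: (x - mu) = (3, -2, -3).

Step 2 — invert Sigma (cofactor / det for 3×3, or solve directly):
  Sigma^{-1} = [[0.5696, -0.1266, 0.2278],
 [-0.1266, 0.1392, -0.0506],
 [0.2278, -0.0506, 0.2911]].

Step 3 — form the quadratic (x - mu)^T · Sigma^{-1} · (x - mu):
  Sigma^{-1} · (x - mu) = (1.2785, -0.5063, -0.0886).
  (x - mu)^T · [Sigma^{-1} · (x - mu)] = (3)·(1.2785) + (-2)·(-0.5063) + (-3)·(-0.0886) = 5.1139.

Step 4 — take square root: d = √(5.1139) ≈ 2.2614.

d(x, mu) = √(5.1139) ≈ 2.2614


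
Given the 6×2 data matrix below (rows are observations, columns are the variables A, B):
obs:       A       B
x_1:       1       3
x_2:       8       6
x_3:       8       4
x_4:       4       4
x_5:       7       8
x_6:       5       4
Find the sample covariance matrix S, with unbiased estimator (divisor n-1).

Step 1 — column means:
  mean(A) = (1 + 8 + 8 + 4 + 7 + 5) / 6 = 33/6 = 5.5
  mean(B) = (3 + 6 + 4 + 4 + 8 + 4) / 6 = 29/6 = 4.8333

Step 2 — sample covariance S[i,j] = (1/(n-1)) · Σ_k (x_{k,i} - mean_i) · (x_{k,j} - mean_j), with n-1 = 5.
  S[A,A] = ((-4.5)·(-4.5) + (2.5)·(2.5) + (2.5)·(2.5) + (-1.5)·(-1.5) + (1.5)·(1.5) + (-0.5)·(-0.5)) / 5 = 37.5/5 = 7.5
  S[A,B] = ((-4.5)·(-1.8333) + (2.5)·(1.1667) + (2.5)·(-0.8333) + (-1.5)·(-0.8333) + (1.5)·(3.1667) + (-0.5)·(-0.8333)) / 5 = 15.5/5 = 3.1
  S[B,B] = ((-1.8333)·(-1.8333) + (1.1667)·(1.1667) + (-0.8333)·(-0.8333) + (-0.8333)·(-0.8333) + (3.1667)·(3.1667) + (-0.8333)·(-0.8333)) / 5 = 16.8333/5 = 3.3667

S is symmetric (S[j,i] = S[i,j]). Assembling:

S = [[7.5, 3.1],
 [3.1, 3.3667]]


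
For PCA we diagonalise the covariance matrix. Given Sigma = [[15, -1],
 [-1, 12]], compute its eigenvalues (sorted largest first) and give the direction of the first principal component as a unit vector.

Step 1 — characteristic polynomial of 2×2 Sigma:
  det(Sigma - λI) = λ² - trace · λ + det = 0.
  trace = 15 + 12 = 27, det = 15·12 - (-1)² = 179.
Step 2 — discriminant:
  Δ = trace² - 4·det = 729 - 716 = 13.
Step 3 — eigenvalues:
  λ = (trace ± √Δ)/2 = (27 ± 3.6056)/2,
  λ_1 = 15.3028,  λ_2 = 11.6972.

Step 4 — unit eigenvector for λ_1: solve (Sigma - λ_1 I)v = 0. First row:
  (15 - 15.3028)·v_x + (-1)·v_y = 0, i.e. (-0.3028)·v_x + (-1)·v_y = 0,
  so v ∝ (b, λ_1 - a) = (-1, 0.3028); multiply by -1 so the first entry is positive: u = (1, -0.3028).
  ||u|| = √((1)² + (-0.3028)²) = √(1.0917) ≈ 1.0448,
  v_1 = u/||u|| ≈ (0.9571, -0.2898) (||v_1|| = 1).

λ_1 = 15.3028,  λ_2 = 11.6972;  v_1 ≈ (0.9571, -0.2898)


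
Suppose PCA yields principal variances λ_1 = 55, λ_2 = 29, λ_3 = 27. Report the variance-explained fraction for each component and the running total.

Step 1 — total variance = trace(Sigma) = Σ λ_i = 55 + 29 + 27 = 111.

Step 2 — fraction explained by component i = λ_i / Σ λ:
  PC1: 55/111 = 0.4955
  PC2: 29/111 = 0.2613
  PC3: 27/111 = 0.2432

Step 3 — cumulative fraction after k components = (λ_1 + ... + λ_k) / Σ λ:
  k = 1: 55/111 = 0.4955
  k = 2: (55 + 29)/111 = 84/111 = 0.7568
  k = 3: (55 + 29 + 27)/111 = 111/111 = 1

Summary (fraction, with percent):

explained: PC1 0.4955 (49.55%), PC2 0.2613 (26.13%), PC3 0.2432 (24.32%);  cumulative: 0.4955, 0.7568, 1


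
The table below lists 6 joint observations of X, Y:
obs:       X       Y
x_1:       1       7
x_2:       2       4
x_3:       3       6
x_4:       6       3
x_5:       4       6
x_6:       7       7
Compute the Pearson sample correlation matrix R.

Step 1 — column means:
  mean(X) = (1 + 2 + 3 + 6 + 4 + 7) / 6 = 23/6 = 3.8333
  mean(Y) = (7 + 4 + 6 + 3 + 6 + 7) / 6 = 33/6 = 5.5

Step 2 — sample variances and covariances s[i,j] = (1/(n-1)) · Σ_k (x_{k,i} - mean_i) · (x_{k,j} - mean_j), with n-1 = 5:
  s[X,X] = ((-2.8333)·(-2.8333) + (-1.8333)·(-1.8333) + (-0.8333)·(-0.8333) + (2.1667)·(2.1667) + (0.1667)·(0.1667) + (3.1667)·(3.1667)) / 5 = 26.8333/5 = 5.3667
  s[X,Y] = ((-2.8333)·(1.5) + (-1.8333)·(-1.5) + (-0.8333)·(0.5) + (2.1667)·(-2.5) + (0.1667)·(0.5) + (3.1667)·(1.5)) / 5 = -2.5/5 = -0.5
  s[Y,Y] = ((1.5)·(1.5) + (-1.5)·(-1.5) + (0.5)·(0.5) + (-2.5)·(-2.5) + (0.5)·(0.5) + (1.5)·(1.5)) / 5 = 13.5/5 = 2.7
  Sample standard deviations s_i = √(s[i,i]):
  s(X) = √(5.3667) = 2.3166
  s(Y) = √(2.7) = 1.6432

Step 3 — r_{ij} = s_{ij} / (s_i · s_j):
  r[X,X] = 1 (diagonal).
  r[X,Y] = -0.5 / (2.3166 · 1.6432) = -0.5 / 3.8066 = -0.1314
  r[Y,Y] = 1 (diagonal).

R is symmetric with unit diagonal. Assembling:

R = [[1, -0.1314],
 [-0.1314, 1]]


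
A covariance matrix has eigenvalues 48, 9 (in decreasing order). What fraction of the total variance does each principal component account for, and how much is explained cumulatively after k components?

Step 1 — total variance = trace(Sigma) = Σ λ_i = 48 + 9 = 57.

Step 2 — fraction explained by component i = λ_i / Σ λ:
  PC1: 48/57 = 0.8421
  PC2: 9/57 = 0.1579

Step 3 — cumulative fraction after k components = (λ_1 + ... + λ_k) / Σ λ:
  k = 1: 48/57 = 0.8421
  k = 2: (48 + 9)/57 = 57/57 = 1

Summary (fraction, with percent):

explained: PC1 0.8421 (84.21%), PC2 0.1579 (15.79%);  cumulative: 0.8421, 1


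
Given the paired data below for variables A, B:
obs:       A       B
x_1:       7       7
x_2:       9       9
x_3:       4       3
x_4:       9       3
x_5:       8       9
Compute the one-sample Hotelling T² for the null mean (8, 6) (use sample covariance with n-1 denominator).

Step 1 — sample mean vector:
  mean(A) = (7 + 9 + 4 + 9 + 8) / 5 = 37/5 = 7.4
  mean(B) = (7 + 9 + 3 + 3 + 9) / 5 = 31/5 = 6.2
  x̄ = (7.4, 6.2),  deviation x̄ - mu_0 = (7.4, 6.2) - (8, 6) = (-0.6, 0.2).

Step 2 — sample covariance matrix, S[i,j] = (1/(n-1)) · Σ_k (x_{k,i} - mean_i) · (x_{k,j} - mean_j), divisor n-1 = 4:
  S[A,A] = ((-0.4)·(-0.4) + (1.6)·(1.6) + (-3.4)·(-3.4) + (1.6)·(1.6) + (0.6)·(0.6)) / 4 = 17.2/4 = 4.3
  S[A,B] = ((-0.4)·(0.8) + (1.6)·(2.8) + (-3.4)·(-3.2) + (1.6)·(-3.2) + (0.6)·(2.8)) / 4 = 11.6/4 = 2.9
  S[B,B] = ((0.8)·(0.8) + (2.8)·(2.8) + (-3.2)·(-3.2) + (-3.2)·(-3.2) + (2.8)·(2.8)) / 4 = 36.8/4 = 9.2
  S = [[4.3, 2.9],
 [2.9, 9.2]].

Step 3 — invert S. det(S) = 4.3·9.2 - (2.9)² = 31.15.
  S^{-1} = (1/det) · [[d, -b], [-b, a]] = [[0.2953, -0.0931],
 [-0.0931, 0.138]].

Step 4 — quadratic form (x̄ - mu_0)^T · S^{-1} · (x̄ - mu_0):
  S^{-1} · (x̄ - mu_0) = (-0.1958, 0.0835),
  (x̄ - mu_0)^T · [...] = (-0.6)·(-0.1958) + (0.2)·(0.0835) = 0.1342.

Step 5 — scale by n: T² = 5 · 0.1342 = 0.6709.

T² ≈ 0.6709


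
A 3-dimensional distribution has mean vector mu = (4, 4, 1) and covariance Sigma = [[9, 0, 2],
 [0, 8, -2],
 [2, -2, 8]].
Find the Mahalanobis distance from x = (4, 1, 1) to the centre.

Step 1 — centre the observation: (x - mu) = (0, -3, 0).

Step 2 — invert Sigma (cofactor / det for 3×3, or solve directly):
  Sigma^{-1} = [[0.1181, -0.0079, -0.0315],
 [-0.0079, 0.1339, 0.0354],
 [-0.0315, 0.0354, 0.1417]].

Step 3 — form the quadratic (x - mu)^T · Sigma^{-1} · (x - mu):
  Sigma^{-1} · (x - mu) = (0.0236, -0.4016, -0.1063).
  (x - mu)^T · [Sigma^{-1} · (x - mu)] = (0)·(0.0236) + (-3)·(-0.4016) + (0)·(-0.1063) = 1.2047.

Step 4 — take square root: d = √(1.2047) ≈ 1.0976.

d(x, mu) = √(1.2047) ≈ 1.0976


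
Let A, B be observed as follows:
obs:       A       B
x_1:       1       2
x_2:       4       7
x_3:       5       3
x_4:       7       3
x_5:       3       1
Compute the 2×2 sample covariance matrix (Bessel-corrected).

Step 1 — column means:
  mean(A) = (1 + 4 + 5 + 7 + 3) / 5 = 20/5 = 4
  mean(B) = (2 + 7 + 3 + 3 + 1) / 5 = 16/5 = 3.2

Step 2 — sample covariance S[i,j] = (1/(n-1)) · Σ_k (x_{k,i} - mean_i) · (x_{k,j} - mean_j), with n-1 = 4.
  S[A,A] = ((-3)·(-3) + (0)·(0) + (1)·(1) + (3)·(3) + (-1)·(-1)) / 4 = 20/4 = 5
  S[A,B] = ((-3)·(-1.2) + (0)·(3.8) + (1)·(-0.2) + (3)·(-0.2) + (-1)·(-2.2)) / 4 = 5/4 = 1.25
  S[B,B] = ((-1.2)·(-1.2) + (3.8)·(3.8) + (-0.2)·(-0.2) + (-0.2)·(-0.2) + (-2.2)·(-2.2)) / 4 = 20.8/4 = 5.2

S is symmetric (S[j,i] = S[i,j]). Assembling:

S = [[5, 1.25],
 [1.25, 5.2]]


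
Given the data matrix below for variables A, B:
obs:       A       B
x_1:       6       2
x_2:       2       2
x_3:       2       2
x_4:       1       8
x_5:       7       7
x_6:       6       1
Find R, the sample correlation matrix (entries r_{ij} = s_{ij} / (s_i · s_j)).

Step 1 — column means:
  mean(A) = (6 + 2 + 2 + 1 + 7 + 6) / 6 = 24/6 = 4
  mean(B) = (2 + 2 + 2 + 8 + 7 + 1) / 6 = 22/6 = 3.6667

Step 2 — sample variances and covariances s[i,j] = (1/(n-1)) · Σ_k (x_{k,i} - mean_i) · (x_{k,j} - mean_j), with n-1 = 5:
  s[A,A] = ((2)·(2) + (-2)·(-2) + (-2)·(-2) + (-3)·(-3) + (3)·(3) + (2)·(2)) / 5 = 34/5 = 6.8
  s[A,B] = ((2)·(-1.6667) + (-2)·(-1.6667) + (-2)·(-1.6667) + (-3)·(4.3333) + (3)·(3.3333) + (2)·(-2.6667)) / 5 = -5/5 = -1
  s[B,B] = ((-1.6667)·(-1.6667) + (-1.6667)·(-1.6667) + (-1.6667)·(-1.6667) + (4.3333)·(4.3333) + (3.3333)·(3.3333) + (-2.6667)·(-2.6667)) / 5 = 45.3333/5 = 9.0667
  Sample standard deviations s_i = √(s[i,i]):
  s(A) = √(6.8) = 2.6077
  s(B) = √(9.0667) = 3.0111

Step 3 — r_{ij} = s_{ij} / (s_i · s_j):
  r[A,A] = 1 (diagonal).
  r[A,B] = -1 / (2.6077 · 3.0111) = -1 / 7.852 = -0.1274
  r[B,B] = 1 (diagonal).

R is symmetric with unit diagonal. Assembling:

R = [[1, -0.1274],
 [-0.1274, 1]]


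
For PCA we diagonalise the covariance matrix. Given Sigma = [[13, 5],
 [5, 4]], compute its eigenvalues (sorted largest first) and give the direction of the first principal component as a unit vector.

Step 1 — characteristic polynomial of 2×2 Sigma:
  det(Sigma - λI) = λ² - trace · λ + det = 0.
  trace = 13 + 4 = 17, det = 13·4 - (5)² = 27.
Step 2 — discriminant:
  Δ = trace² - 4·det = 289 - 108 = 181.
Step 3 — eigenvalues:
  λ = (trace ± √Δ)/2 = (17 ± 13.4536)/2,
  λ_1 = 15.2268,  λ_2 = 1.7732.

Step 4 — unit eigenvector for λ_1: solve (Sigma - λ_1 I)v = 0. First row:
  (13 - 15.2268)·v_x + (5)·v_y = 0, i.e. (-2.2268)·v_x + (5)·v_y = 0,
  so v ∝ (b, λ_1 - a) = (5, 2.2268) = u.
  ||u|| = √((5)² + (2.2268)²) = √(29.9587) ≈ 5.4735,
  v_1 = u/||u|| ≈ (0.9135, 0.4068) (||v_1|| = 1).

λ_1 = 15.2268,  λ_2 = 1.7732;  v_1 ≈ (0.9135, 0.4068)


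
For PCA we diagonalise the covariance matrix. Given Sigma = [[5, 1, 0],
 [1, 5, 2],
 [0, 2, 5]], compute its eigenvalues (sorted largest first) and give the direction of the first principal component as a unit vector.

Step 1 — characteristic polynomial p(λ) = det(λI - Sigma) = λ³ - tr·λ² + c_1·λ - det, where tr = trace, c_1 = sum of the principal 2×2 minors, det = det(Sigma):
  tr = 5 + 5 + 5 = 15,
  c_1 = (5·5 - (1)²) + (5·5 - (0)²) + (5·5 - (2)²) = 24 + 25 + 21 = 70,
  det = 5·(5·5 - (2)²) - (1)·((1)·5 - (2)·(0)) + (0)·((1)·(2) - 5·(0)) = 5·(21) - (1)·(5) + (0)·(2) = 100.
  So p(λ) = λ³ - 15λ² + 70λ - 100.
Step 2 — look for an integer root (rational root theorem: any rational root is an integer divisor of 100). Testing λ = 5:
  p(5) = 125 - 375 + 350 - 100 = 0  ✓
  Dividing out (λ - 5): p(λ) = (λ - 5)(λ² - 10λ + 20).
Step 3 — remaining eigenvalues from the quadratic λ² - 10λ + 20 = 0:
  Δ = 10² - 4·20 = 100 - 80 = 20,  λ = (10 ± √20)/2 = (10 ± 4.4721)/2 ≈ 7.2361 or 2.7639.
  Sorted: λ_1 = 7.2361,  λ_2 = 5,  λ_3 = 2.7639  (check: sum = 15 = tr ✓).

Step 4 — unit eigenvector for λ_1 ≈ 7.2361: v spans the null space of (Sigma - λ_1 I), whose rows are
  r_1 = (-2.2361, 1, 0),  r_2 = (1, -2.2361, 2),  r_3 = (0, 2, -2.2361).
  v is orthogonal to every row, so take v ∝ r_1 × r_2 = ((1)·(2) - (0)·(-2.2361), (0)·(1) - (-2.2361)·(2), (-2.2361)·(-2.2361) - (1)·(1)) ≈ (2, 4.4721, 4).
  Let u = (2, 4.4721, 4).
  ||u|| = √((2)² + (4.4721)² + (4)²) = √(40) ≈ 6.3246,  v_1 = u/||u|| ≈ (0.3162, 0.7071, 0.6325) (||v_1|| = 1).

λ_1 = 7.2361,  λ_2 = 5,  λ_3 = 2.7639;  v_1 ≈ (0.3162, 0.7071, 0.6325)


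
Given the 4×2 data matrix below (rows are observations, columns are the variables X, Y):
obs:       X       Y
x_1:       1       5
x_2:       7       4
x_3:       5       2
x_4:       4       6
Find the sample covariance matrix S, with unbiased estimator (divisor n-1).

Step 1 — column means:
  mean(X) = (1 + 7 + 5 + 4) / 4 = 17/4 = 4.25
  mean(Y) = (5 + 4 + 2 + 6) / 4 = 17/4 = 4.25

Step 2 — sample covariance S[i,j] = (1/(n-1)) · Σ_k (x_{k,i} - mean_i) · (x_{k,j} - mean_j), with n-1 = 3.
  S[X,X] = ((-3.25)·(-3.25) + (2.75)·(2.75) + (0.75)·(0.75) + (-0.25)·(-0.25)) / 3 = 18.75/3 = 6.25
  S[X,Y] = ((-3.25)·(0.75) + (2.75)·(-0.25) + (0.75)·(-2.25) + (-0.25)·(1.75)) / 3 = -5.25/3 = -1.75
  S[Y,Y] = ((0.75)·(0.75) + (-0.25)·(-0.25) + (-2.25)·(-2.25) + (1.75)·(1.75)) / 3 = 8.75/3 = 2.9167

S is symmetric (S[j,i] = S[i,j]). Assembling:

S = [[6.25, -1.75],
 [-1.75, 2.9167]]


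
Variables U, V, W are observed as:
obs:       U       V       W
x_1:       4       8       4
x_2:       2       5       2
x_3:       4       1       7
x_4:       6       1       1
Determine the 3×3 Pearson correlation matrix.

Step 1 — column means:
  mean(U) = (4 + 2 + 4 + 6) / 4 = 16/4 = 4
  mean(V) = (8 + 5 + 1 + 1) / 4 = 15/4 = 3.75
  mean(W) = (4 + 2 + 7 + 1) / 4 = 14/4 = 3.5

Step 2 — sample variances and covariances s[i,j] = (1/(n-1)) · Σ_k (x_{k,i} - mean_i) · (x_{k,j} - mean_j), with n-1 = 3:
  s[U,U] = ((0)·(0) + (-2)·(-2) + (0)·(0) + (2)·(2)) / 3 = 8/3 = 2.6667
  s[U,V] = ((0)·(4.25) + (-2)·(1.25) + (0)·(-2.75) + (2)·(-2.75)) / 3 = -8/3 = -2.6667
  s[U,W] = ((0)·(0.5) + (-2)·(-1.5) + (0)·(3.5) + (2)·(-2.5)) / 3 = -2/3 = -0.6667
  s[V,V] = ((4.25)·(4.25) + (1.25)·(1.25) + (-2.75)·(-2.75) + (-2.75)·(-2.75)) / 3 = 34.75/3 = 11.5833
  s[V,W] = ((4.25)·(0.5) + (1.25)·(-1.5) + (-2.75)·(3.5) + (-2.75)·(-2.5)) / 3 = -2.5/3 = -0.8333
  s[W,W] = ((0.5)·(0.5) + (-1.5)·(-1.5) + (3.5)·(3.5) + (-2.5)·(-2.5)) / 3 = 21/3 = 7
  Sample standard deviations s_i = √(s[i,i]):
  s(U) = √(2.6667) = 1.633
  s(V) = √(11.5833) = 3.4034
  s(W) = √(7) = 2.6458

Step 3 — r_{ij} = s_{ij} / (s_i · s_j):
  r[U,U] = 1 (diagonal).
  r[U,V] = -2.6667 / (1.633 · 3.4034) = -2.6667 / 5.5578 = -0.4798
  r[U,W] = -0.6667 / (1.633 · 2.6458) = -0.6667 / 4.3205 = -0.1543
  r[V,V] = 1 (diagonal).
  r[V,W] = -0.8333 / (3.4034 · 2.6458) = -0.8333 / 9.0046 = -0.0925
  r[W,W] = 1 (diagonal).

R is symmetric with unit diagonal. Assembling:

R = [[1, -0.4798, -0.1543],
 [-0.4798, 1, -0.0925],
 [-0.1543, -0.0925, 1]]


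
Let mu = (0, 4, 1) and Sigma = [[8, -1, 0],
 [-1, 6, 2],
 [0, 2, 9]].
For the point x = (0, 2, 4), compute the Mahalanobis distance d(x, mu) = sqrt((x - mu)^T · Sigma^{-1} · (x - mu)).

Step 1 — centre the observation: (x - mu) = (0, -2, 3).

Step 2 — invert Sigma (cofactor / det for 3×3, or solve directly):
  Sigma^{-1} = [[0.1279, 0.023, -0.0051],
 [0.023, 0.1841, -0.0409],
 [-0.0051, -0.0409, 0.1202]].

Step 3 — form the quadratic (x - mu)^T · Sigma^{-1} · (x - mu):
  Sigma^{-1} · (x - mu) = (-0.0614, -0.491, 0.4425).
  (x - mu)^T · [Sigma^{-1} · (x - mu)] = (0)·(-0.0614) + (-2)·(-0.491) + (3)·(0.4425) = 2.3095.

Step 4 — take square root: d = √(2.3095) ≈ 1.5197.

d(x, mu) = √(2.3095) ≈ 1.5197


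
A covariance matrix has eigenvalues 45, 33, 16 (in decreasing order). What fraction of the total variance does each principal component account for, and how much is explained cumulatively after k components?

Step 1 — total variance = trace(Sigma) = Σ λ_i = 45 + 33 + 16 = 94.

Step 2 — fraction explained by component i = λ_i / Σ λ:
  PC1: 45/94 = 0.4787
  PC2: 33/94 = 0.3511
  PC3: 16/94 = 0.1702

Step 3 — cumulative fraction after k components = (λ_1 + ... + λ_k) / Σ λ:
  k = 1: 45/94 = 0.4787
  k = 2: (45 + 33)/94 = 78/94 = 0.8298
  k = 3: (45 + 33 + 16)/94 = 94/94 = 1

Summary (fraction, with percent):

explained: PC1 0.4787 (47.87%), PC2 0.3511 (35.11%), PC3 0.1702 (17.02%);  cumulative: 0.4787, 0.8298, 1


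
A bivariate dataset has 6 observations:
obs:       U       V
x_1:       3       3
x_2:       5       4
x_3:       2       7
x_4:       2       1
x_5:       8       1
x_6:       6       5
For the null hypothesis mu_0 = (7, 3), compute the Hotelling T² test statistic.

Step 1 — sample mean vector:
  mean(U) = (3 + 5 + 2 + 2 + 8 + 6) / 6 = 26/6 = 4.3333
  mean(V) = (3 + 4 + 7 + 1 + 1 + 5) / 6 = 21/6 = 3.5
  x̄ = (4.3333, 3.5),  deviation x̄ - mu_0 = (4.3333, 3.5) - (7, 3) = (-2.6667, 0.5).

Step 2 — sample covariance matrix, S[i,j] = (1/(n-1)) · Σ_k (x_{k,i} - mean_i) · (x_{k,j} - mean_j), divisor n-1 = 5:
  S[U,U] = ((-1.3333)·(-1.3333) + (0.6667)·(0.6667) + (-2.3333)·(-2.3333) + (-2.3333)·(-2.3333) + (3.6667)·(3.6667) + (1.6667)·(1.6667)) / 5 = 29.3333/5 = 5.8667
  S[U,V] = ((-1.3333)·(-0.5) + (0.6667)·(0.5) + (-2.3333)·(3.5) + (-2.3333)·(-2.5) + (3.6667)·(-2.5) + (1.6667)·(1.5)) / 5 = -8/5 = -1.6
  S[V,V] = ((-0.5)·(-0.5) + (0.5)·(0.5) + (3.5)·(3.5) + (-2.5)·(-2.5) + (-2.5)·(-2.5) + (1.5)·(1.5)) / 5 = 27.5/5 = 5.5
  S = [[5.8667, -1.6],
 [-1.6, 5.5]].

Step 3 — invert S. det(S) = 5.8667·5.5 - (-1.6)² = 29.7067.
  S^{-1} = (1/det) · [[d, -b], [-b, a]] = [[0.1851, 0.0539],
 [0.0539, 0.1975]].

Step 4 — quadratic form (x̄ - mu_0)^T · S^{-1} · (x̄ - mu_0):
  S^{-1} · (x̄ - mu_0) = (-0.4668, -0.0449),
  (x̄ - mu_0)^T · [...] = (-2.6667)·(-0.4668) + (0.5)·(-0.0449) = 1.2223.

Step 5 — scale by n: T² = 6 · 1.2223 = 7.3339.

T² ≈ 7.3339
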